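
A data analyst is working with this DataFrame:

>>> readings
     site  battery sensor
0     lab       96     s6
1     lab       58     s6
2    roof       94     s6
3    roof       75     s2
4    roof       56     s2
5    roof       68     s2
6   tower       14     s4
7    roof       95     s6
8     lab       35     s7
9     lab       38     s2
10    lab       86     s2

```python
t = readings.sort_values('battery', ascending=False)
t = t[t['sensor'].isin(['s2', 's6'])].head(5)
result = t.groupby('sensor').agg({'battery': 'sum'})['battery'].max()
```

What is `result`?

sort by battery descending:
     site  battery sensor
0     lab       96     s6
7    roof       95     s6
2    roof       94     s6
10    lab       86     s2
3    roof       75     s2
5    roof       68     s2
1     lab       58     s6
4    roof       56     s2
9     lab       38     s2
8     lab       35     s7
6   tower       14     s4
filter rows where sensor in ['s2', 's6']:
    site  battery sensor
0    lab       96     s6
7   roof       95     s6
2   roof       94     s6
10   lab       86     s2
3   roof       75     s2
5   roof       68     s2
1    lab       58     s6
4   roof       56     s2
9    lab       38     s2
take first 5 rows:
    site  battery sensor
0    lab       96     s6
7   roof       95     s6
2   roof       94     s6
10   lab       86     s2
3   roof       75     s2
group by sensor, sum of battery:
        battery
sensor         
s2          161
s6          285
Finally, max of column 'battery' = 285.

285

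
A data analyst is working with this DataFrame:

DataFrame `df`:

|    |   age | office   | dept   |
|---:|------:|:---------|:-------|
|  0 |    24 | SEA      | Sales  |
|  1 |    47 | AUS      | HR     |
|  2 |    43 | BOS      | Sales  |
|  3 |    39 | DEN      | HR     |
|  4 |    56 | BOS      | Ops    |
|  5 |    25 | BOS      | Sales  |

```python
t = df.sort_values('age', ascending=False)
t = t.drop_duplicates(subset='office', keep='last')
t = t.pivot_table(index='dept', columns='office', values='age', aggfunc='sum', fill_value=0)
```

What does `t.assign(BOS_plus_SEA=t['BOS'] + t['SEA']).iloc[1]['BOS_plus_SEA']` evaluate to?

sort by age descending:
   age office   dept
4   56    BOS    Ops
1   47    AUS     HR
2   43    BOS  Sales
3   39    DEN     HR
5   25    BOS  Sales
0   24    SEA  Sales
drop duplicate office (keep=last):
   age office   dept
1   47    AUS     HR
3   39    DEN     HR
5   25    BOS  Sales
0   24    SEA  Sales
pivot: rows=dept, cols=office, sum(age):
office  AUS  BOS  DEN  SEA
dept                      
HR       47    0   39    0
Sales     0   25    0   24
add column BOS_plus_SEA = t['BOS'] + t['SEA']:
office  AUS  BOS  DEN  SEA  BOS_plus_SEA
dept                                    
HR       47    0   39    0             0
Sales     0   25    0   24            49

49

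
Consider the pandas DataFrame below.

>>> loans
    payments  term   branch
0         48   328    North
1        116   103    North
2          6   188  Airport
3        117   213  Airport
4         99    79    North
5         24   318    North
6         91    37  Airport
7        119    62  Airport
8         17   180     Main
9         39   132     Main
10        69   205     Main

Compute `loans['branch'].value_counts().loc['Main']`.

3

value_counts of branch:
branch
North      4
Airport    4
Main       3
Name: count, dtype: int64
Taking the value at index 'Main' gives 3.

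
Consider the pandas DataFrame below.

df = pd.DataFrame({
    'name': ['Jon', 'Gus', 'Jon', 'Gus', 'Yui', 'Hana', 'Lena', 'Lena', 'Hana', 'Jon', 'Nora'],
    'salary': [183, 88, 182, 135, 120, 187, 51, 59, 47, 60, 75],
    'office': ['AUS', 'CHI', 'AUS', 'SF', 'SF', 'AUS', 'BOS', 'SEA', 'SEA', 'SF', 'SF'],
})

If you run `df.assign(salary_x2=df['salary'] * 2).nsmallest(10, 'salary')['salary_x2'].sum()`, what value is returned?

2000

add column salary_x2 = df['salary'] * 2:
    name  salary office  salary_x2
0    Jon     183    AUS        366
1    Gus      88    CHI        176
2    Jon     182    AUS        364
3    Gus     135     SF        270
4    Yui     120     SF        240
5   Hana     187    AUS        374
6   Lena      51    BOS        102
7   Lena      59    SEA        118
8   Hana      47    SEA         94
9    Jon      60     SF        120
10  Nora      75     SF        150
take 10 rows with smallest salary:
    name  salary office  salary_x2
8   Hana      47    SEA         94
6   Lena      51    BOS        102
7   Lena      59    SEA        118
9    Jon      60     SF        120
10  Nora      75     SF        150
1    Gus      88    CHI        176
4    Yui     120     SF        240
3    Gus     135     SF        270
2    Jon     182    AUS        364
0    Jon     183    AUS        366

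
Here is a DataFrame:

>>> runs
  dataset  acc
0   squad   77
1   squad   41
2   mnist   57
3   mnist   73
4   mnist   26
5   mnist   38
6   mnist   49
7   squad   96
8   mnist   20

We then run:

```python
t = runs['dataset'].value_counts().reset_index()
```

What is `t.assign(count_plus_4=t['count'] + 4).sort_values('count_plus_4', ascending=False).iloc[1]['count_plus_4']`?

7

value_counts of dataset:
dataset
mnist    6
squad    3
Name: count, dtype: int64
reset_index():
  dataset  count
0   mnist      6
1   squad      3
add column count_plus_4 = t['count'] + 4:
  dataset  count  count_plus_4
0   mnist      6            10
1   squad      3             7
sort by count_plus_4 descending:
  dataset  count  count_plus_4
0   mnist      6            10
1   squad      3             7
Reading off the value at position 1, column 'count_plus_4', we get 7.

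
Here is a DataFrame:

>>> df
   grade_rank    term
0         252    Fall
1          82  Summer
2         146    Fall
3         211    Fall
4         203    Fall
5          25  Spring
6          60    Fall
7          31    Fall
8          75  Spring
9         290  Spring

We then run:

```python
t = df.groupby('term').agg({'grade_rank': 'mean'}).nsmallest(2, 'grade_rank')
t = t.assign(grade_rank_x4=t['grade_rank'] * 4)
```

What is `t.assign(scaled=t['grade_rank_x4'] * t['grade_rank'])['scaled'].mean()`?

group by term, mean of grade_rank:
        grade_rank
term              
Fall         150.5
Spring       130.0
Summer        82.0
take 2 rows with smallest grade_rank:
        grade_rank
term              
Summer        82.0
Spring       130.0
add column grade_rank_x4 = t['grade_rank'] * 4:
        grade_rank  grade_rank_x4
term                             
Summer        82.0          328.0
Spring       130.0          520.0
add column scaled = t['grade_rank_x4'] * t['grade_rank']:
        grade_rank  grade_rank_x4   scaled
term                                      
Summer        82.0          328.0  26896.0
Spring       130.0          520.0  67600.0
mean of column 'scaled' → 47248.0

47248.0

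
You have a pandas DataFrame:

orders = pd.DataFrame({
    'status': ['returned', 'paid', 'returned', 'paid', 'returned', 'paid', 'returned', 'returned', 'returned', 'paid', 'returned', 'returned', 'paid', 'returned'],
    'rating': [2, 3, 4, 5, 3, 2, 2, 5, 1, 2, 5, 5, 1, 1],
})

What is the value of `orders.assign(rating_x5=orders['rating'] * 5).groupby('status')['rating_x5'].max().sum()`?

add column rating_x5 = orders['rating'] * 5:
      status  rating  rating_x5
0   returned       2         10
1       paid       3         15
2   returned       4         20
3       paid       5         25
4   returned       3         15
5       paid       2         10
6   returned       2         10
7   returned       5         25
8   returned       1          5
9       paid       2         10
10  returned       5         25
11  returned       5         25
12      paid       1          5
13  returned       1          5
group by status, max of rating_x5:
status
paid        25
returned    25
Name: rating_x5, dtype: int64
Then the sum of the resulting series: 50

50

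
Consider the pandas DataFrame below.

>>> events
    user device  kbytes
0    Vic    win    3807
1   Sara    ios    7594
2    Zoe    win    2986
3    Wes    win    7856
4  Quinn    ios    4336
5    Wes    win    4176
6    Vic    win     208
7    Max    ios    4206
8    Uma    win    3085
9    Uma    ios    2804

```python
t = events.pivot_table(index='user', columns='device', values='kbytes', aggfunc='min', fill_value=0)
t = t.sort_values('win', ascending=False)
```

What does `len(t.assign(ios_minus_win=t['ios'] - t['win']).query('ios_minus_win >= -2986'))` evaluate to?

pivot: rows=user, cols=device, min(kbytes):
device   ios   win
user              
Max     4206     0
Quinn   4336     0
Sara    7594     0
Uma     2804  3085
Vic        0   208
Wes        0  4176
Zoe        0  2986
sort by win descending:
device   ios   win
user              
Wes        0  4176
Uma     2804  3085
Zoe        0  2986
Vic        0   208
Max     4206     0
Quinn   4336     0
Sara    7594     0
add column ios_minus_win = t['ios'] - t['win']:
device   ios   win  ios_minus_win
user                             
Wes        0  4176          -4176
Uma     2804  3085           -281
Zoe        0  2986          -2986
Vic        0   208           -208
Max     4206     0           4206
Quinn   4336     0           4336
Sara    7594     0           7594
filter rows where ios_minus_win >= -2986:
device   ios   win  ios_minus_win
user                             
Uma     2804  3085           -281
Zoe        0  2986          -2986
Vic        0   208           -208
Max     4206     0           4206
Quinn   4336     0           4336
Sara    7594     0           7594

6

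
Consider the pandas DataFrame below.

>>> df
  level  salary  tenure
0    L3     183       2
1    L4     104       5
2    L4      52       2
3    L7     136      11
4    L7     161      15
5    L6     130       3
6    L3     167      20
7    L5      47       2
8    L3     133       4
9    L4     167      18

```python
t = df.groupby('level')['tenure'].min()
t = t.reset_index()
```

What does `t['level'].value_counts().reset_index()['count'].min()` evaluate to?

1

group by level, min of tenure:
level
L3     2
L4     2
L5     2
L6     3
L7    11
Name: tenure, dtype: int64
reset_index():
  level  tenure
0    L3       2
1    L4       2
2    L5       2
3    L6       3
4    L7      11
value_counts of level:
level
L3    1
L4    1
L5    1
L6    1
L7    1
Name: count, dtype: int64
reset_index():
  level  count
0    L3      1
1    L4      1
2    L5      1
3    L6      1
4    L7      1
Finally, min of column 'count' = 1.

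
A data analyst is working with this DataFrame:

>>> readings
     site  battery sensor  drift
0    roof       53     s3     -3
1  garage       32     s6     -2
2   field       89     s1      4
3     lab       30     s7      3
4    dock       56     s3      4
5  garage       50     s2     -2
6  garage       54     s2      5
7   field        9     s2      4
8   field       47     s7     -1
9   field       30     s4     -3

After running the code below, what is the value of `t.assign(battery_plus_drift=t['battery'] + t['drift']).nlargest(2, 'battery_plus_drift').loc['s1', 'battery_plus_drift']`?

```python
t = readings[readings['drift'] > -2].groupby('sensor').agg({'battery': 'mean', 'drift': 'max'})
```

filter rows where drift > -2:
     site  battery sensor  drift
2   field       89     s1      4
3     lab       30     s7      3
4    dock       56     s3      4
6  garage       54     s2      5
7   field        9     s2      4
8   field       47     s7     -1
group by sensor: mean(battery), max(drift):
        battery  drift
sensor                
s1         89.0      4
s2         31.5      5
s3         56.0      4
s7         38.5      3
add column battery_plus_drift = t['battery'] + t['drift']:
        battery  drift  battery_plus_drift
sensor                                    
s1         89.0      4                93.0
s2         31.5      5                36.5
s3         56.0      4                60.0
s7         38.5      3                41.5
take 2 rows with largest battery_plus_drift:
        battery  drift  battery_plus_drift
sensor                                    
s1         89.0      4                93.0
s3         56.0      4                60.0
The value at row 's1', column 'battery_plus_drift' is 93.0.

93.0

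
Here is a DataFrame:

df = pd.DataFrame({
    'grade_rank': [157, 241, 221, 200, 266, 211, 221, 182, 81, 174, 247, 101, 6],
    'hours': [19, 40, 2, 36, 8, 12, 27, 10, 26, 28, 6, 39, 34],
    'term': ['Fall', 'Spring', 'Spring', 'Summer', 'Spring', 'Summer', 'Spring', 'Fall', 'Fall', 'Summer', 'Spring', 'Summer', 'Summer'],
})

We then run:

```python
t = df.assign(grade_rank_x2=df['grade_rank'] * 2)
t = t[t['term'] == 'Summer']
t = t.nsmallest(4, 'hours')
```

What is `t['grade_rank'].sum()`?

591

add column grade_rank_x2 = df['grade_rank'] * 2:
    grade_rank  hours    term  grade_rank_x2
0          157     19    Fall            314
1          241     40  Spring            482
2          221      2  Spring            442
3          200     36  Summer            400
4          266      8  Spring            532
5          211     12  Summer            422
6          221     27  Spring            442
7          182     10    Fall            364
8           81     26    Fall            162
9          174     28  Summer            348
10         247      6  Spring            494
11         101     39  Summer            202
12           6     34  Summer             12
filter rows where term == 'Summer':
    grade_rank  hours    term  grade_rank_x2
3          200     36  Summer            400
5          211     12  Summer            422
9          174     28  Summer            348
11         101     39  Summer            202
12           6     34  Summer             12
take 4 rows with smallest hours:
    grade_rank  hours    term  grade_rank_x2
5          211     12  Summer            422
9          174     28  Summer            348
12           6     34  Summer             12
3          200     36  Summer            400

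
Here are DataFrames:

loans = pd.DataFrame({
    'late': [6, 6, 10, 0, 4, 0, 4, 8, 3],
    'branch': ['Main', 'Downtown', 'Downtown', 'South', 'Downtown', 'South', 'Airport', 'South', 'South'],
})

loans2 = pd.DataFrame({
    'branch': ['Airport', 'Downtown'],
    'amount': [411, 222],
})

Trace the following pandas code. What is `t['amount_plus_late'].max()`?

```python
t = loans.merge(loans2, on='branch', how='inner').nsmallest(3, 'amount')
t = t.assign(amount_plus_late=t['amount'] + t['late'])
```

232

merge on 'branch' (how='inner') → 4 rows:
   late    branch  amount
0     6  Downtown     222
1    10  Downtown     222
2     4  Downtown     222
3     4   Airport     411
take 3 rows with smallest amount:
   late    branch  amount
0     6  Downtown     222
1    10  Downtown     222
2     4  Downtown     222
add column amount_plus_late = t['amount'] + t['late']:
   late    branch  amount  amount_plus_late
0     6  Downtown     222               228
1    10  Downtown     222               232
2     4  Downtown     222               226
The max of column 'amount_plus_late' is 232.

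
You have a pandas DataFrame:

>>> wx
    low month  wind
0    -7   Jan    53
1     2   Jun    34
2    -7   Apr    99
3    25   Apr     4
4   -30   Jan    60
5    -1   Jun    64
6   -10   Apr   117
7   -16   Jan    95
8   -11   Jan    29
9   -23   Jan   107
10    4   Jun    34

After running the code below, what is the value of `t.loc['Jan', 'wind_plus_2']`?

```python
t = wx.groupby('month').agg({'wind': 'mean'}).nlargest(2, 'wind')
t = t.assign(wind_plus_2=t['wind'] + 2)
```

group by month, mean of wind:
            wind
month           
Apr    73.333333
Jan    68.800000
Jun    44.000000
take 2 rows with largest wind:
            wind
month           
Apr    73.333333
Jan    68.800000
add column wind_plus_2 = t['wind'] + 2:
            wind  wind_plus_2
month                        
Apr    73.333333    75.333333
Jan    68.800000    70.800000
So loc['Jan', 'wind_plus_2'] = 70.8.

70.8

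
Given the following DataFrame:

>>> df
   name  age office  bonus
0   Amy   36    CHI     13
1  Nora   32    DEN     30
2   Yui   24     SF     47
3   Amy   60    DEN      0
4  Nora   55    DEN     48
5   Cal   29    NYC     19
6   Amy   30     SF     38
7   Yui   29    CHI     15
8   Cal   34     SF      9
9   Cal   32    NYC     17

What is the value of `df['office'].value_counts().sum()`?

10

value_counts of office:
office
DEN    3
SF     3
CHI    2
NYC    2
Name: count, dtype: int64
Then the sum of the resulting series: 10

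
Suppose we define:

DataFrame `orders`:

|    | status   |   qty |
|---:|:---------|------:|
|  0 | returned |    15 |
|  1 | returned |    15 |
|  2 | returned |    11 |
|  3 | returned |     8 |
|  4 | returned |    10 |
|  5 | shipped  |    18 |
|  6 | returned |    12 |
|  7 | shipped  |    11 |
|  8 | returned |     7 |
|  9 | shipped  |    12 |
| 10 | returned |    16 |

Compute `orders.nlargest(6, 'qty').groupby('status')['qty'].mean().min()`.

14.5

take 6 rows with largest qty:
      status  qty
5    shipped   18
10  returned   16
0   returned   15
1   returned   15
6   returned   12
9    shipped   12
group by status, mean of qty:
status
returned    14.5
shipped     15.0
Name: qty, dtype: float64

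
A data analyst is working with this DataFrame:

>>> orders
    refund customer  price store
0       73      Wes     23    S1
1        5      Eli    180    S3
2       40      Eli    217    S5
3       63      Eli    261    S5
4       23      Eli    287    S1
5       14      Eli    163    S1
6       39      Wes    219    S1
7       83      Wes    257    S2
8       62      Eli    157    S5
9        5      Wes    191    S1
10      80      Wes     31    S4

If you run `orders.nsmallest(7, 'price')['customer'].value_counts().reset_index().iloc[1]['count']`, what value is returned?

3

take 7 rows with smallest price:
    refund customer  price store
0       73      Wes     23    S1
10      80      Wes     31    S4
8       62      Eli    157    S5
5       14      Eli    163    S1
1        5      Eli    180    S3
9        5      Wes    191    S1
2       40      Eli    217    S5
value_counts of customer:
customer
Eli    4
Wes    3
Name: count, dtype: int64
reset_index():
  customer  count
0      Eli      4
1      Wes      3
Taking the value at position 1, column 'count' gives 3.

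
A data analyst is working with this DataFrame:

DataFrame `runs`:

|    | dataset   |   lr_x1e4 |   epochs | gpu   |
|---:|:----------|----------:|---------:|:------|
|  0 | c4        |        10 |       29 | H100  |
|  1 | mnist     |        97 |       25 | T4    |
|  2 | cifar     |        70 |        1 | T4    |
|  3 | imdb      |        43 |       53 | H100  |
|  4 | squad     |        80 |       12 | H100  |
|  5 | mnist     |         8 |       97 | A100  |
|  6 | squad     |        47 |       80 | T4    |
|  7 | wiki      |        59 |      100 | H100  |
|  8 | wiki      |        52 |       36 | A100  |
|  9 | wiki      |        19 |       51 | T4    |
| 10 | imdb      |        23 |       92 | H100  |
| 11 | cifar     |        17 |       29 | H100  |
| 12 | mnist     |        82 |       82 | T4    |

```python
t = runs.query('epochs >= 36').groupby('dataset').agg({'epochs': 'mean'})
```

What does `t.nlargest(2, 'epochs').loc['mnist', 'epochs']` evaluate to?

filter rows where epochs >= 36:
   dataset  lr_x1e4  epochs   gpu
3     imdb       43      53  H100
5    mnist        8      97  A100
6    squad       47      80    T4
7     wiki       59     100  H100
8     wiki       52      36  A100
9     wiki       19      51    T4
10    imdb       23      92  H100
12   mnist       82      82    T4
group by dataset, mean of epochs:
            epochs
dataset           
imdb     72.500000
mnist    89.500000
squad    80.000000
wiki     62.333333
take 2 rows with largest epochs:
         epochs
dataset        
mnist      89.5
squad      80.0

89.5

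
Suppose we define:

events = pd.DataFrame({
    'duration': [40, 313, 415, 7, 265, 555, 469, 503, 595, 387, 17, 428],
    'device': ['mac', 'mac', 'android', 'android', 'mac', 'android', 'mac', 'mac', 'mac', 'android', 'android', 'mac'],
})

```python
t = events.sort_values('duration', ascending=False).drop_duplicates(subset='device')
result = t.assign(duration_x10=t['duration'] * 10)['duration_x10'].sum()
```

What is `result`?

sort by duration descending:
    duration   device
8        595      mac
5        555  android
7        503      mac
6        469      mac
11       428      mac
2        415  android
9        387  android
1        313      mac
4        265      mac
0         40      mac
10        17  android
3          7  android
drop duplicate device (keep=first):
   duration   device
8       595      mac
5       555  android
add column duration_x10 = t['duration'] * 10:
   duration   device  duration_x10
8       595      mac          5950
5       555  android          5550
Hence 11500.

11500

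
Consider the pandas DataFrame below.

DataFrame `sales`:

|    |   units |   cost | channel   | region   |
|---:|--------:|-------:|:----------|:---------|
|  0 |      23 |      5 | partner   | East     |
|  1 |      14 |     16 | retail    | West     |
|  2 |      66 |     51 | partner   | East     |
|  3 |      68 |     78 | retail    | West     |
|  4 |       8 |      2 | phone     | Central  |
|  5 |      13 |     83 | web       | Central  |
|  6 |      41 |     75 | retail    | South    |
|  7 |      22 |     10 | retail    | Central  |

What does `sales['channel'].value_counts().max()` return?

4

value_counts of channel:
channel
retail     4
partner    2
phone      1
web        1
Name: count, dtype: int64
The max of the resulting series is 4.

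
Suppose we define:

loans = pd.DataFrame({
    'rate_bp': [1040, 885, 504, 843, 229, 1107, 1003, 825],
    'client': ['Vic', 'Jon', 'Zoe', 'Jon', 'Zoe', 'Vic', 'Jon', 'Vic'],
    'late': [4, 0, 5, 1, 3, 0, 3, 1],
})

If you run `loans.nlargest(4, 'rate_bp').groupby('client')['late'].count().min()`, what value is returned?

2

take 4 rows with largest rate_bp:
   rate_bp client  late
5     1107    Vic     0
0     1040    Vic     4
6     1003    Jon     3
1      885    Jon     0
group by client, count of late:
client
Jon    2
Vic    2
Name: late, dtype: int64
Then the min of the resulting series: 2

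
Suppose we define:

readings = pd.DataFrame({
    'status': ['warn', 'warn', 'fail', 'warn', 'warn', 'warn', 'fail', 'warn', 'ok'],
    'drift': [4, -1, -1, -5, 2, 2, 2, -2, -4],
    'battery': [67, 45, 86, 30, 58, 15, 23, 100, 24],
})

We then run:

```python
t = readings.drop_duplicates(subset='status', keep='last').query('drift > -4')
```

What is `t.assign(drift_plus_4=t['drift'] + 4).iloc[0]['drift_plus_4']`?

drop duplicate status (keep=last):
  status  drift  battery
6   fail      2       23
7   warn     -2      100
8     ok     -4       24
filter rows where drift > -4:
  status  drift  battery
6   fail      2       23
7   warn     -2      100
add column drift_plus_4 = t['drift'] + 4:
  status  drift  battery  drift_plus_4
6   fail      2       23             6
7   warn     -2      100             2
So iloc[0]['drift_plus_4'] = 6.

6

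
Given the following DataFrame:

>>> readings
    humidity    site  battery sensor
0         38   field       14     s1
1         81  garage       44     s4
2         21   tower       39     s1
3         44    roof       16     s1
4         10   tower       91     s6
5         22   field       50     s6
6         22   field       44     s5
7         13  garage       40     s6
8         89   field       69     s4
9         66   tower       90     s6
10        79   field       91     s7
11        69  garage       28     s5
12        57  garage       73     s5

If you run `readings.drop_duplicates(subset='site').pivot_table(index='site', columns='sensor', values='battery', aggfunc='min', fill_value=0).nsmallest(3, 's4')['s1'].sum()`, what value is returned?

69

drop duplicate site (keep=first):
   humidity    site  battery sensor
0        38   field       14     s1
1        81  garage       44     s4
2        21   tower       39     s1
3        44    roof       16     s1
pivot: rows=site, cols=sensor, min(battery):
sensor  s1  s4
site          
field   14   0
garage   0  44
roof    16   0
tower   39   0
take 3 rows with smallest s4:
sensor  s1  s4
site          
field   14   0
roof    16   0
tower   39   0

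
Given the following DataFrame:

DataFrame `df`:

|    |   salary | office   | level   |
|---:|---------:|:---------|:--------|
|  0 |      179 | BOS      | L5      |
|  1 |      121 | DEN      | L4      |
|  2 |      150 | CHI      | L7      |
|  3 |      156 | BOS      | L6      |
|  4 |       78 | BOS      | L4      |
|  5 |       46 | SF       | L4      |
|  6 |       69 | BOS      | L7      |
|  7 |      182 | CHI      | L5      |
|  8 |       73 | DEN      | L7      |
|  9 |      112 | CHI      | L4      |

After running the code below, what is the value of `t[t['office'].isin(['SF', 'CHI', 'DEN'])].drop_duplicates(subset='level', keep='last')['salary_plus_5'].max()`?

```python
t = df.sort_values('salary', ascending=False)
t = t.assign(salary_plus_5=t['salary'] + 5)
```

sort by salary descending:
   salary office level
7     182    CHI    L5
0     179    BOS    L5
3     156    BOS    L6
2     150    CHI    L7
1     121    DEN    L4
9     112    CHI    L4
4      78    BOS    L4
8      73    DEN    L7
6      69    BOS    L7
5      46     SF    L4
add column salary_plus_5 = t['salary'] + 5:
   salary office level  salary_plus_5
7     182    CHI    L5            187
0     179    BOS    L5            184
3     156    BOS    L6            161
2     150    CHI    L7            155
1     121    DEN    L4            126
9     112    CHI    L4            117
4      78    BOS    L4             83
8      73    DEN    L7             78
6      69    BOS    L7             74
5      46     SF    L4             51
filter rows where office in ['SF', 'CHI', 'DEN']:
   salary office level  salary_plus_5
7     182    CHI    L5            187
2     150    CHI    L7            155
1     121    DEN    L4            126
9     112    CHI    L4            117
8      73    DEN    L7             78
5      46     SF    L4             51
drop duplicate level (keep=last):
   salary office level  salary_plus_5
7     182    CHI    L5            187
8      73    DEN    L7             78
5      46     SF    L4             51
So max() = 187.

187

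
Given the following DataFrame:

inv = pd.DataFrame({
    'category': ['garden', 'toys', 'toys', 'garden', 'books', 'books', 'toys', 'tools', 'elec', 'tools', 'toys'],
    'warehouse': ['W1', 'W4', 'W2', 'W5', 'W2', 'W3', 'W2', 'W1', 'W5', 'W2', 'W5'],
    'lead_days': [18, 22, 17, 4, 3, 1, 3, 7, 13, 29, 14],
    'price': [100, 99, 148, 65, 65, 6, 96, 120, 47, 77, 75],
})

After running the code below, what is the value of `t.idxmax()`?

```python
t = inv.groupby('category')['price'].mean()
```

toys

group by category, mean of price:
category
books      35.5
elec       47.0
garden     82.5
tools      98.5
toys      104.5
Name: price, dtype: float64
Hence toys.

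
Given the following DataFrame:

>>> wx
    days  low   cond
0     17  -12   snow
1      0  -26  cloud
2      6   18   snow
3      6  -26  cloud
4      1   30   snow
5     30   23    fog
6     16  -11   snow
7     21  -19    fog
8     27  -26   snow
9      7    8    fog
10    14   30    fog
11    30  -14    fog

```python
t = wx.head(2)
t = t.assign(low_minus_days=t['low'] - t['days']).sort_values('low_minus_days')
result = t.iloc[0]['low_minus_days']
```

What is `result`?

take first 2 rows:
   days  low   cond
0    17  -12   snow
1     0  -26  cloud
add column low_minus_days = t['low'] - t['days']:
   days  low   cond  low_minus_days
0    17  -12   snow             -29
1     0  -26  cloud             -26
sort by low_minus_days:
   days  low   cond  low_minus_days
0    17  -12   snow             -29
1     0  -26  cloud             -26
Reading off the value at position 0, column 'low_minus_days', we get -29.

-29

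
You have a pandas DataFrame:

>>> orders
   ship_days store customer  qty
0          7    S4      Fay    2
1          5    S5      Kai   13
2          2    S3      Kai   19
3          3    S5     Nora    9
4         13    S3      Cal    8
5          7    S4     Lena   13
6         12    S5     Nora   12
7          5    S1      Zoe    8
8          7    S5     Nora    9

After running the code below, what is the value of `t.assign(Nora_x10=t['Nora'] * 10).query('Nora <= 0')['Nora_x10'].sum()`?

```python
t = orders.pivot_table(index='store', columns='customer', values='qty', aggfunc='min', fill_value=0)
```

0

pivot: rows=store, cols=customer, min(qty):
customer  Cal  Fay  Kai  Lena  Nora  Zoe
store                                   
S1          0    0    0     0     0    8
S3          8    0   19     0     0    0
S4          0    2    0    13     0    0
S5          0    0   13     0     9    0
add column Nora_x10 = t['Nora'] * 10:
customer  Cal  Fay  Kai  Lena  Nora  Zoe  Nora_x10
store                                             
S1          0    0    0     0     0    8         0
S3          8    0   19     0     0    0         0
S4          0    2    0    13     0    0         0
S5          0    0   13     0     9    0        90
filter rows where Nora <= 0:
customer  Cal  Fay  Kai  Lena  Nora  Zoe  Nora_x10
store                                             
S1          0    0    0     0     0    8         0
S3          8    0   19     0     0    0         0
S4          0    2    0    13     0    0         0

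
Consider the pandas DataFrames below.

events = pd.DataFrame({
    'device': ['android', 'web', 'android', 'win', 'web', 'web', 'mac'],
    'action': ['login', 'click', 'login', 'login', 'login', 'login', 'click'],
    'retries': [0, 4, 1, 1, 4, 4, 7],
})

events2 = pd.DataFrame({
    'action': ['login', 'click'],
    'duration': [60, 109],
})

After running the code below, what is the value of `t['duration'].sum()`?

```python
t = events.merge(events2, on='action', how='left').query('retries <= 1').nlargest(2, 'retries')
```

120

merge on 'action' (how='left') → 7 rows:
    device action  retries  duration
0  android  login        0        60
1      web  click        4       109
2  android  login        1        60
3      win  login        1        60
4      web  login        4        60
5      web  login        4        60
6      mac  click        7       109
filter rows where retries <= 1:
    device action  retries  duration
0  android  login        0        60
2  android  login        1        60
3      win  login        1        60
take 2 rows with largest retries:
    device action  retries  duration
2  android  login        1        60
3      win  login        1        60
sum of column 'duration' → 120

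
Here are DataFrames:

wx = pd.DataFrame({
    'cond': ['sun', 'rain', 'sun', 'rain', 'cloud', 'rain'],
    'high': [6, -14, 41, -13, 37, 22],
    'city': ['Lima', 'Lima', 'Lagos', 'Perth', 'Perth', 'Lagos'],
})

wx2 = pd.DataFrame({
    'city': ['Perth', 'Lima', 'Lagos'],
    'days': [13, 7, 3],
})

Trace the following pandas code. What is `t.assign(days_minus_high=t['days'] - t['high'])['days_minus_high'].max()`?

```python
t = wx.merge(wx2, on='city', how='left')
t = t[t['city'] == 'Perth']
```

merge on 'city' (how='left') → 6 rows:
    cond  high   city  days
0    sun     6   Lima     7
1   rain   -14   Lima     7
2    sun    41  Lagos     3
3   rain   -13  Perth    13
4  cloud    37  Perth    13
5   rain    22  Lagos     3
filter rows where city == 'Perth':
    cond  high   city  days
3   rain   -13  Perth    13
4  cloud    37  Perth    13
add column days_minus_high = t['days'] - t['high']:
    cond  high   city  days  days_minus_high
3   rain   -13  Perth    13               26
4  cloud    37  Perth    13              -24
Taking the max of column 'days_minus_high' gives 26.

26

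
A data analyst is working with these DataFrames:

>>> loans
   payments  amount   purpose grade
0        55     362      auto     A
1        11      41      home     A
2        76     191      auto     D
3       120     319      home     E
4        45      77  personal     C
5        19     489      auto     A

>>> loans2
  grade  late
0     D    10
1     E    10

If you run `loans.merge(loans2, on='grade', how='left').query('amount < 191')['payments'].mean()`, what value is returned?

28.0

merge on 'grade' (how='left') → 6 rows:
   payments  amount   purpose grade  late
0        55     362      auto     A   NaN
1        11      41      home     A   NaN
2        76     191      auto     D  10.0
3       120     319      home     E  10.0
4        45      77  personal     C   NaN
5        19     489      auto     A   NaN
filter rows where amount < 191:
   payments  amount   purpose grade  late
1        11      41      home     A   NaN
4        45      77  personal     C   NaN
The mean of column 'payments' is 28.0.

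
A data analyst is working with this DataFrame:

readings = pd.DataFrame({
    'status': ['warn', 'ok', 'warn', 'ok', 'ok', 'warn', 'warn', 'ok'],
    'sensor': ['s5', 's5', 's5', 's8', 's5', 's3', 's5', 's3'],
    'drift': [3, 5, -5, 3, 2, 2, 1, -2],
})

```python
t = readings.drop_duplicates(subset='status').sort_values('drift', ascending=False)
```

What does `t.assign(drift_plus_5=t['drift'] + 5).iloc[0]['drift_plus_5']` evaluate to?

10

drop duplicate status (keep=first):
  status sensor  drift
0   warn     s5      3
1     ok     s5      5
sort by drift descending:
  status sensor  drift
1     ok     s5      5
0   warn     s5      3
add column drift_plus_5 = t['drift'] + 5:
  status sensor  drift  drift_plus_5
1     ok     s5      5            10
0   warn     s5      3             8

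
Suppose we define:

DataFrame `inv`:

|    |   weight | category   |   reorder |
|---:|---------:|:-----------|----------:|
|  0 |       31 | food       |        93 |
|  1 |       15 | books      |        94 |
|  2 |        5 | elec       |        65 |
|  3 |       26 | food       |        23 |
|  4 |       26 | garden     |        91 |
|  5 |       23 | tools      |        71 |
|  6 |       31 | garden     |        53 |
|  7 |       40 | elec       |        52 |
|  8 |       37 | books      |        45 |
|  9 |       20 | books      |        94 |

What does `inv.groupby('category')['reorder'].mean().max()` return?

group by category, mean of reorder:
category
books     77.666667
elec      58.500000
food      58.000000
garden    72.000000
tools     71.000000
Name: reorder, dtype: float64
Finally, max of the resulting series = 77.6666666667.

77.6666666667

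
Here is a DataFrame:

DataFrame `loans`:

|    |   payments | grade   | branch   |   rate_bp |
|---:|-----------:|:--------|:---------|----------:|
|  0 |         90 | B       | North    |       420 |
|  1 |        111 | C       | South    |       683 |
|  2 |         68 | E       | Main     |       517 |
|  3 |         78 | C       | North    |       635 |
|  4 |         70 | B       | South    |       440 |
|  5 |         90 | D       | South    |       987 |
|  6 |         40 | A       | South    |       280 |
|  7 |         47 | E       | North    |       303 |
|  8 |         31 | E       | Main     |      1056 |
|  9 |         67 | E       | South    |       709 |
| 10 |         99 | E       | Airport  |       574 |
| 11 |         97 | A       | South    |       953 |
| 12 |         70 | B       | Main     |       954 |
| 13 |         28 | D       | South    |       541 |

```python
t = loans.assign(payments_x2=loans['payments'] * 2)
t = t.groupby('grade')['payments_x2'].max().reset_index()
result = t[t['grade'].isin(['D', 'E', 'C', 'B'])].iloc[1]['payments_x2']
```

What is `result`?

222

add column payments_x2 = loans['payments'] * 2:
    payments grade   branch  rate_bp  payments_x2
0         90     B    North      420          180
1        111     C    South      683          222
2         68     E     Main      517          136
3         78     C    North      635          156
4         70     B    South      440          140
5         90     D    South      987          180
6         40     A    South      280           80
7         47     E    North      303           94
8         31     E     Main     1056           62
9         67     E    South      709          134
10        99     E  Airport      574          198
11        97     A    South      953          194
12        70     B     Main      954          140
13        28     D    South      541           56
group by grade, max of payments_x2:
grade
A    194
B    180
C    222
D    180
E    198
Name: payments_x2, dtype: int64
reset_index():
  grade  payments_x2
0     A          194
1     B          180
2     C          222
3     D          180
4     E          198
filter rows where grade in ['D', 'E', 'C', 'B']:
  grade  payments_x2
1     B          180
2     C          222
3     D          180
4     E          198
So iloc[1]['payments_x2'] = 222.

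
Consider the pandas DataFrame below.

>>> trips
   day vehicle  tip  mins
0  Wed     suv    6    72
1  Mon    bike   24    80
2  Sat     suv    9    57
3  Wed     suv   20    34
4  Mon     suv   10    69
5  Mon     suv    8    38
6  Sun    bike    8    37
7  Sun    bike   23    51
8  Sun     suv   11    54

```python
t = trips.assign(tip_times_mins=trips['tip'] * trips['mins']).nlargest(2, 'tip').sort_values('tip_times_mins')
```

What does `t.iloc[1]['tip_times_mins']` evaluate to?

1920

add column tip_times_mins = trips['tip'] * trips['mins']:
   day vehicle  tip  mins  tip_times_mins
0  Wed     suv    6    72             432
1  Mon    bike   24    80            1920
2  Sat     suv    9    57             513
3  Wed     suv   20    34             680
4  Mon     suv   10    69             690
5  Mon     suv    8    38             304
6  Sun    bike    8    37             296
7  Sun    bike   23    51            1173
8  Sun     suv   11    54             594
take 2 rows with largest tip:
   day vehicle  tip  mins  tip_times_mins
1  Mon    bike   24    80            1920
7  Sun    bike   23    51            1173
sort by tip_times_mins:
   day vehicle  tip  mins  tip_times_mins
7  Sun    bike   23    51            1173
1  Mon    bike   24    80            1920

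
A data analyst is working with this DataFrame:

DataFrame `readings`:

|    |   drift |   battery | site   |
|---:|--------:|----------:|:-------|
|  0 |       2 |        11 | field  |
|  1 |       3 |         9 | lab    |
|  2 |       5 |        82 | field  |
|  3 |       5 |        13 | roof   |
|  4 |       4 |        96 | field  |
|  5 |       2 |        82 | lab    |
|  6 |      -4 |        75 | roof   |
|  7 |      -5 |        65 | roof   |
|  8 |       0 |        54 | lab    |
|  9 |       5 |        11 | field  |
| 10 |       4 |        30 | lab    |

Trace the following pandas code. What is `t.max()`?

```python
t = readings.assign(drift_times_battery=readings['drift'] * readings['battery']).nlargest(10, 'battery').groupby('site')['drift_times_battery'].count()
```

4

add column drift_times_battery = readings['drift'] * readings['battery']:
    drift  battery   site  drift_times_battery
0       2       11  field                   22
1       3        9    lab                   27
2       5       82  field                  410
3       5       13   roof                   65
4       4       96  field                  384
5       2       82    lab                  164
6      -4       75   roof                 -300
7      -5       65   roof                 -325
8       0       54    lab                    0
9       5       11  field                   55
10      4       30    lab                  120
take 10 rows with largest battery:
    drift  battery   site  drift_times_battery
4       4       96  field                  384
2       5       82  field                  410
5       2       82    lab                  164
6      -4       75   roof                 -300
7      -5       65   roof                 -325
8       0       54    lab                    0
10      4       30    lab                  120
3       5       13   roof                   65
0       2       11  field                   22
9       5       11  field                   55
group by site, count of drift_times_battery:
site
field    4
lab      3
roof     3
Name: drift_times_battery, dtype: int64
Reading off the max of the resulting series, we get 4.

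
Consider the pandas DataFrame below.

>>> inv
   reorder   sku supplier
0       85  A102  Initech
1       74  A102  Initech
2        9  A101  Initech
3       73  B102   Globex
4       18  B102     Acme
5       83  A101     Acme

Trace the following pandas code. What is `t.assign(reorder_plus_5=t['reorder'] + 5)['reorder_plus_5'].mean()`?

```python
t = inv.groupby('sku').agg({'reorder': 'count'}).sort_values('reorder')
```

7.0

group by sku, count of reorder:
      reorder
sku          
A101        2
A102        2
B102        2
sort by reorder:
      reorder
sku          
A101        2
A102        2
B102        2
add column reorder_plus_5 = t['reorder'] + 5:
      reorder  reorder_plus_5
sku                          
A101        2               7
A102        2               7
B102        2               7
mean of column 'reorder_plus_5' → 7.0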